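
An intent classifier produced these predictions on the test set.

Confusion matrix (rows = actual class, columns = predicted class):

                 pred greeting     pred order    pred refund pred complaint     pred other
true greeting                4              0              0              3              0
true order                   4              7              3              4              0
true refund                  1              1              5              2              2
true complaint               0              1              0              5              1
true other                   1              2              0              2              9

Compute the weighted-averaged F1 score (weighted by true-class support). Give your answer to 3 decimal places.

Per-class F1 score (2·TP/(2·TP+FP+FN)):
  greeting: TP=4, FP=4+1+0+1=6, FN=0+0+3+0=3 → 8/17 = 0.4706
  order: TP=7, FP=0+1+1+2=4, FN=4+3+4+0=11 → 14/29 = 0.4828
  refund: TP=5, FP=0+3+0+0=3, FN=1+1+2+2=6 → 10/19 = 0.5263
  complaint: TP=5, FP=3+4+2+2=11, FN=0+1+0+1=2 → 10/23 = 0.4348
  other: TP=9, FP=0+0+2+1=3, FN=1+2+0+2=5 → 18/26 = 0.6923
Weighted-F1 score = Σ (supportᵢ/N)·F1 scoreᵢ with N=57: (7/57)·0.4706 + (18/57)·0.4828 + (11/57)·0.5263 + (7/57)·0.4348 + (14/57)·0.6923 = 0.535

0.535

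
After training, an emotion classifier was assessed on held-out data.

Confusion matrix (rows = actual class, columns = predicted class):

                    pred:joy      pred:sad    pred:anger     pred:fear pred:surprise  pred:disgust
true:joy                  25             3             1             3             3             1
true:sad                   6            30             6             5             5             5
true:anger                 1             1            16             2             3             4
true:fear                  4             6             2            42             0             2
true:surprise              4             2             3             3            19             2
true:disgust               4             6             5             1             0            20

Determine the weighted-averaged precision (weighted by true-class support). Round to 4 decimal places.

0.6255

Per-class precision (TP/(TP+FP)):
  joy: TP=25, FP=6+1+4+4+4=19 → 25/44 = 0.56818
  sad: TP=30, FP=3+1+6+2+6=18 → 30/48 = 0.62500
  anger: TP=16, FP=1+6+2+3+5=17 → 16/33 = 0.48485
  fear: TP=42, FP=3+5+2+3+1=14 → 42/56 = 0.75000
  surprise: TP=19, FP=3+5+3+0+0=11 → 19/30 = 0.63333
  disgust: TP=20, FP=1+5+4+2+2=14 → 20/34 = 0.58824
Weighted-precision = Σ (supportᵢ/N)·precisionᵢ with N=245: (36/245)·0.56818 + (57/245)·0.62500 + (27/245)·0.48485 + (56/245)·0.75000 + (33/245)·0.63333 + (36/245)·0.58824 = 0.6255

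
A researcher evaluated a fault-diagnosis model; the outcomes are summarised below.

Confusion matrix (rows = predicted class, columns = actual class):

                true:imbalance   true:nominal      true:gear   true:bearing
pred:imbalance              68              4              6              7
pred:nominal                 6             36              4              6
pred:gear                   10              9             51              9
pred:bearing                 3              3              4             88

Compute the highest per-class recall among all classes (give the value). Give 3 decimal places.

Per-class recall (TP/(TP+FN)):
  imbalance: TP=68, FN=6+10+3=19 → 68/87 = 0.7816
  nominal: TP=36, FN=4+9+3=16 → 36/52 = 0.6923
  gear: TP=51, FN=6+4+4=14 → 51/65 = 0.7846
  bearing: TP=88, FN=7+6+9=22 → 88/110 = 0.8000
Highest is class 'bearing' with recall = 0.800.

0.800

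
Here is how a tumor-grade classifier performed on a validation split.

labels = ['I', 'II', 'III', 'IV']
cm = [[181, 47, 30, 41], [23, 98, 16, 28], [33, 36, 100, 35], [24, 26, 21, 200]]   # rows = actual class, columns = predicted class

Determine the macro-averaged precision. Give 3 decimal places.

Per-class precision (TP/(TP+FP)):
  I: TP=181, FP=23+33+24=80 → 181/261 = 0.6935
  II: TP=98, FP=47+36+26=109 → 98/207 = 0.4734
  III: TP=100, FP=30+16+21=67 → 100/167 = 0.5988
  IV: TP=200, FP=41+28+35=104 → 200/304 = 0.6579
Macro-precision = mean = (0.6935 + 0.4734 + 0.5988 + 0.6579) / 4 = 0.606

0.606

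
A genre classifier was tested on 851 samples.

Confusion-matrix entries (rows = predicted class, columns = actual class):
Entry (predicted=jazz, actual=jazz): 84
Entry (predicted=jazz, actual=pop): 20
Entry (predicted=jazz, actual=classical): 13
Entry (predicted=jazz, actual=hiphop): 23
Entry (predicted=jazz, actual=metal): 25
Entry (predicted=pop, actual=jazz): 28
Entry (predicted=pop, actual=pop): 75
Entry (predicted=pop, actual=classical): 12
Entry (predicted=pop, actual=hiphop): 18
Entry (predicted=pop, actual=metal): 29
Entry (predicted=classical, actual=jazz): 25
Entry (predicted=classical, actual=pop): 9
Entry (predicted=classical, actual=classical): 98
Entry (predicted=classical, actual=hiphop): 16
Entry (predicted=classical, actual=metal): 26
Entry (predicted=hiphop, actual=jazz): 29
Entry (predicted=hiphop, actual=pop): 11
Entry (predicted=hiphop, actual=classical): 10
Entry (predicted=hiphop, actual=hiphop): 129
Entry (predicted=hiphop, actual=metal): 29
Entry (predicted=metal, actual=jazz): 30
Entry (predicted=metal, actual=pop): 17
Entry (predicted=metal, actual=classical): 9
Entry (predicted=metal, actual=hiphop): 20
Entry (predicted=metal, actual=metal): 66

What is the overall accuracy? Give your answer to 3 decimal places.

0.531

Accuracy = trace / total = (84+75+98+129+66=452) / 851 = 452/851 = 0.531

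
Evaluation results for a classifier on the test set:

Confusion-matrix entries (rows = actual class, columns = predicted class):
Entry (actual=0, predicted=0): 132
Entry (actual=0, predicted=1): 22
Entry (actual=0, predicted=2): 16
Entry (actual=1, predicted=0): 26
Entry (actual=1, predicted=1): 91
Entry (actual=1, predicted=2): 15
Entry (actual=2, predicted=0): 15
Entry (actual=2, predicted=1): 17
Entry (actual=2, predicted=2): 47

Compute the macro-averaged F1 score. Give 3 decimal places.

Per-class F1 score (2·TP/(2·TP+FP+FN)):
  0: TP=132, FP=26+15=41, FN=22+16=38 → 264/343 = 0.7697
  1: TP=91, FP=22+17=39, FN=26+15=41 → 182/262 = 0.6947
  2: TP=47, FP=16+15=31, FN=15+17=32 → 94/157 = 0.5987
Macro-F1 score = mean = (0.7697 + 0.6947 + 0.5987) / 3 = 0.688

0.688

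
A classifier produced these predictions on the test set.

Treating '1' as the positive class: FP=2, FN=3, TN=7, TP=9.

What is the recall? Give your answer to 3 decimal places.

Recall = TP/(TP+FN) = 9/(9+3) = 9/12 = 0.750

0.750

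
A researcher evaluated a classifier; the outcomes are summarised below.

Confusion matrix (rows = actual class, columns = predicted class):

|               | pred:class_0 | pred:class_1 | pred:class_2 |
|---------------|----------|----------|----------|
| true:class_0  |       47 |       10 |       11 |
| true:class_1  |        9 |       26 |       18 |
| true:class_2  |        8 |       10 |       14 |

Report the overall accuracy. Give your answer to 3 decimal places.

0.569

Accuracy = trace / total = (47+26+14=87) / 153 = 87/153 = 0.569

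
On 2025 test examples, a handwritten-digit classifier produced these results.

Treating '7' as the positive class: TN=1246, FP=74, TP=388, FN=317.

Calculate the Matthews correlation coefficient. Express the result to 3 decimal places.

MCC = (TP·TN − FP·FN) / √((TP+FP)(TP+FN)(TN+FP)(TN+FN))
Numerator = 388·1246 − 74·317 = 459990
Denominator = √(462·705·1320·1563) = √671991843600 = 819751.0864
MCC = 459990 / 819751.0864 = 0.561

0.561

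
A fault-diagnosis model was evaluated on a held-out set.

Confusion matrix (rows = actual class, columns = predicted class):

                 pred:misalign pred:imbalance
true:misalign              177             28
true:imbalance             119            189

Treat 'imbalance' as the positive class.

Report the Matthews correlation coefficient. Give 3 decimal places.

MCC = (TP·TN − FP·FN) / √((TP+FP)(TP+FN)(TN+FP)(TN+FN))
Numerator = 189·177 − 28·119 = 30121
Denominator = √(217·308·205·296) = √4055608480 = 63683.6594
MCC = 30121 / 63683.6594 = 0.473

0.473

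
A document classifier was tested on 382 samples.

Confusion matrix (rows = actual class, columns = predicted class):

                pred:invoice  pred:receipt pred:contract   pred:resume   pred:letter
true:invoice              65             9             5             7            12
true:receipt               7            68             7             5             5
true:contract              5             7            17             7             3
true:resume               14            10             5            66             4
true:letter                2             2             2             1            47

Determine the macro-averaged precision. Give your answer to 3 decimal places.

0.662

Per-class precision (TP/(TP+FP)):
  invoice: TP=65, FP=7+5+14+2=28 → 65/93 = 0.6989
  receipt: TP=68, FP=9+7+10+2=28 → 68/96 = 0.7083
  contract: TP=17, FP=5+7+5+2=19 → 17/36 = 0.4722
  resume: TP=66, FP=7+5+7+1=20 → 66/86 = 0.7674
  letter: TP=47, FP=12+5+3+4=24 → 47/71 = 0.6620
Macro-precision = mean = (0.6989 + 0.7083 + 0.4722 + 0.7674 + 0.6620) / 5 = 0.662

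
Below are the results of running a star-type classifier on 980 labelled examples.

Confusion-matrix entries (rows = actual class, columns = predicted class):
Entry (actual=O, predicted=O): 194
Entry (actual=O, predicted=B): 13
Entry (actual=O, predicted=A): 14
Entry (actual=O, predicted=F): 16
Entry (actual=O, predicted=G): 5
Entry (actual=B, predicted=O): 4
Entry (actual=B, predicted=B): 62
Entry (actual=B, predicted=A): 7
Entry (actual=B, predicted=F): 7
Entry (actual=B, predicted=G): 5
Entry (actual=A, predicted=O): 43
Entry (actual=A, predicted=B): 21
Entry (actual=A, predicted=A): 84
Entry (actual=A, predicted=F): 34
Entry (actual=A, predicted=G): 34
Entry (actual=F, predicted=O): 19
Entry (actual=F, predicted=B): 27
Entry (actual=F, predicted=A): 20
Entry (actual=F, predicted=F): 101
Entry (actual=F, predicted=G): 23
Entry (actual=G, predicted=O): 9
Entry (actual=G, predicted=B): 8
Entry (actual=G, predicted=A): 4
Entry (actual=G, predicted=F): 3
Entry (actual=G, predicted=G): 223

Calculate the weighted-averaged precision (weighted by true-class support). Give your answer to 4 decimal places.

Per-class precision (TP/(TP+FP)):
  O: TP=194, FP=4+43+19+9=75 → 194/269 = 0.72119
  B: TP=62, FP=13+21+27+8=69 → 62/131 = 0.47328
  A: TP=84, FP=14+7+20+4=45 → 84/129 = 0.65116
  F: TP=101, FP=16+7+34+3=60 → 101/161 = 0.62733
  G: TP=223, FP=5+5+34+23=67 → 223/290 = 0.76897
Weighted-precision = Σ (supportᵢ/N)·precisionᵢ with N=980: (242/980)·0.72119 + (85/980)·0.47328 + (216/980)·0.65116 + (190/980)·0.62733 + (247/980)·0.76897 = 0.6781

0.6781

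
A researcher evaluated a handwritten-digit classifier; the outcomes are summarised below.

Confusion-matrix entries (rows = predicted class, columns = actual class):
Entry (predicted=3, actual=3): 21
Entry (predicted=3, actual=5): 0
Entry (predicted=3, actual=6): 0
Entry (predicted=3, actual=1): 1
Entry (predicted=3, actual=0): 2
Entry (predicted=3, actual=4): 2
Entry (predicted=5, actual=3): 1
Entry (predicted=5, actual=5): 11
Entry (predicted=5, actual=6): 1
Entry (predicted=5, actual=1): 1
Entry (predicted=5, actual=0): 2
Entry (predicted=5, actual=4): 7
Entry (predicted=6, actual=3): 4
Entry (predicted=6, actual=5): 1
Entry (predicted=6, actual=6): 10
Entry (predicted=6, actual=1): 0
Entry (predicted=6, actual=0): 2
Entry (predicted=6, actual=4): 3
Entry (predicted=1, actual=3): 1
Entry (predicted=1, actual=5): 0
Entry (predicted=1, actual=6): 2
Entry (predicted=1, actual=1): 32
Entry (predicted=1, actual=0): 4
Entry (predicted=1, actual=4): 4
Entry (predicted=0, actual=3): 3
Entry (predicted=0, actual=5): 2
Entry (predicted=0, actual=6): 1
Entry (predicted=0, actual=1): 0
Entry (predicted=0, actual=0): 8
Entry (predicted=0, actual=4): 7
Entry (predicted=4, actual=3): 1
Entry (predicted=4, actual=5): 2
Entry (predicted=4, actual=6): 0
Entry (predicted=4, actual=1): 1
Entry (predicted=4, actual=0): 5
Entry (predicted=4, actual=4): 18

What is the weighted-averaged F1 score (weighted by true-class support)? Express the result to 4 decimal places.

Per-class F1 score (2·TP/(2·TP+FP+FN)):
  3: TP=21, FP=0+0+1+2+2=5, FN=1+4+1+3+1=10 → 42/57 = 0.73684
  5: TP=11, FP=1+1+1+2+7=12, FN=0+1+0+2+2=5 → 22/39 = 0.56410
  6: TP=10, FP=4+1+0+2+3=10, FN=0+1+2+1+0=4 → 20/34 = 0.58824
  1: TP=32, FP=1+0+2+4+4=11, FN=1+1+0+0+1=3 → 64/78 = 0.82051
  0: TP=8, FP=3+2+1+0+7=13, FN=2+2+2+4+5=15 → 16/44 = 0.36364
  4: TP=18, FP=1+2+0+1+5=9, FN=2+7+3+4+7=23 → 36/68 = 0.52941
Weighted-F1 score = Σ (supportᵢ/N)·F1 scoreᵢ with N=160: (31/160)·0.73684 + (16/160)·0.56410 + (14/160)·0.58824 + (35/160)·0.82051 + (23/160)·0.36364 + (41/160)·0.52941 = 0.6181

0.6181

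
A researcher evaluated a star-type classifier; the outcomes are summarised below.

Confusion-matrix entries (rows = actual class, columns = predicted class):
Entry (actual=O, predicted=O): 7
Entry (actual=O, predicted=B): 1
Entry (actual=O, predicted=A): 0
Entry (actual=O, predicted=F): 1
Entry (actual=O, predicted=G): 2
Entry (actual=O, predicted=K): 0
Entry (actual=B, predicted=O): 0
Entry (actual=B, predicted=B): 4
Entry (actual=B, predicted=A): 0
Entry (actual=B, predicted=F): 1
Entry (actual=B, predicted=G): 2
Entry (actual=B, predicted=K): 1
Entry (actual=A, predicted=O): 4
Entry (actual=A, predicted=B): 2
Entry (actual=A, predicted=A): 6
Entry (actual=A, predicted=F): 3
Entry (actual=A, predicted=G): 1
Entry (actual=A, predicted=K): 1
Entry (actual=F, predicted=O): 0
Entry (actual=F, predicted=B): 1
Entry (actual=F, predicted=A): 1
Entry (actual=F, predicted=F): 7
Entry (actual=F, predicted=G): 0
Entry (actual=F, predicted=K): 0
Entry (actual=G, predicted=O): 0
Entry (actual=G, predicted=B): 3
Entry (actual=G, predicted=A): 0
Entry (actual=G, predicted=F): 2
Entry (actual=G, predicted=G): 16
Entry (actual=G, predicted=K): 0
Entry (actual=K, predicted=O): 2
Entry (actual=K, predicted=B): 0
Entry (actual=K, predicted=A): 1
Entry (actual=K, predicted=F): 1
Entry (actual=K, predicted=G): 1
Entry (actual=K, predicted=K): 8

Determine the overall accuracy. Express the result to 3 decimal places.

Accuracy = trace / total = (7+4+6+7+16+8=48) / 79 = 48/79 = 0.608

0.608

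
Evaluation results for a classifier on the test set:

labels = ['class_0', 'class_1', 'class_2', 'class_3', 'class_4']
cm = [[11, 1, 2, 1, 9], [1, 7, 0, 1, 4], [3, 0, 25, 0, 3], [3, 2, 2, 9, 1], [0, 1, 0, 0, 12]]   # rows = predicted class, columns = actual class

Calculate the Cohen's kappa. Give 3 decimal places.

Observed agreement pₒ = trace/N = 64/98 = 0.6531
Expected agreement pₑ = Σ (rowᵢ·colᵢ)/N² = (18·24 + 11·13 + 29·31 + 11·17 + 29·13)/98² = 0.2122
κ = (pₒ − pₑ)/(1 − pₑ) = (0.6531 − 0.2122)/(1 − 0.2122) = 0.560

0.560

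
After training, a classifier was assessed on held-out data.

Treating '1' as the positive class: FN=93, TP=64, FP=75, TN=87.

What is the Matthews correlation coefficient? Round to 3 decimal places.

MCC = (TP·TN − FP·FN) / √((TP+FP)(TP+FN)(TN+FP)(TN+FN))
Numerator = 64·87 − 75·93 = -1407
Denominator = √(139·157·162·180) = √636358680 = 25226.1507
MCC = -1407 / 25226.1507 = -0.056

-0.056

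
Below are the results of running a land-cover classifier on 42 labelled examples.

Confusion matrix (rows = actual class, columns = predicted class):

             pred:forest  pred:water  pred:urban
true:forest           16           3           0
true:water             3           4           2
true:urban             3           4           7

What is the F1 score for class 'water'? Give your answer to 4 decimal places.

0.4000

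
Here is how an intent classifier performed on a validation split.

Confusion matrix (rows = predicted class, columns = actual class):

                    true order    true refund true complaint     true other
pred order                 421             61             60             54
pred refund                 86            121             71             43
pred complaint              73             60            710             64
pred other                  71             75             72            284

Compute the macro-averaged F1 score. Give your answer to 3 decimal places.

Per-class F1 score (2·TP/(2·TP+FP+FN)):
  order: TP=421, FP=61+60+54=175, FN=86+73+71=230 → 842/1247 = 0.6752
  refund: TP=121, FP=86+71+43=200, FN=61+60+75=196 → 242/638 = 0.3793
  complaint: TP=710, FP=73+60+64=197, FN=60+71+72=203 → 1420/1820 = 0.7802
  other: TP=284, FP=71+75+72=218, FN=54+43+64=161 → 568/947 = 0.5998
Macro-F1 score = mean = (0.6752 + 0.3793 + 0.7802 + 0.5998) / 4 = 0.609

0.609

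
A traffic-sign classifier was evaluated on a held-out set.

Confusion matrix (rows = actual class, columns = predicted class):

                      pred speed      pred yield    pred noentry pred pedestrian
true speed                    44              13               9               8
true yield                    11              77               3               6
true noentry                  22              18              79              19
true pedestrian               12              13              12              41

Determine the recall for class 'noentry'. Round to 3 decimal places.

0.572

One-vs-rest for 'noentry': TP = diagonal; FP = other classes predicted 'noentry'; FN = 'noentry' predicted as other.
recall = TP/(TP+FN).
noentry: TP=79, FN=22+18+19=59 → 79/138 = 0.5725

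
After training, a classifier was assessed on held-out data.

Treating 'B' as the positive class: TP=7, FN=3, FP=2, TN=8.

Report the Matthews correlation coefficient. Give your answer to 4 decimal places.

MCC = (TP·TN − FP·FN) / √((TP+FP)(TP+FN)(TN+FP)(TN+FN))
Numerator = 7·8 − 2·3 = 50
Denominator = √(9·10·10·11) = √9900 = 99.4987
MCC = 50 / 99.4987 = 0.5025

0.5025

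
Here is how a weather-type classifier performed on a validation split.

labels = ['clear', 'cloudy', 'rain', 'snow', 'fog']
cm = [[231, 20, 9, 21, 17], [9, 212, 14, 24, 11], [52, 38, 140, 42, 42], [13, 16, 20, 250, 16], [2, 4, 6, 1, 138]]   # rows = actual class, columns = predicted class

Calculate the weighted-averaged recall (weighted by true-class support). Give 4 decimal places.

0.7203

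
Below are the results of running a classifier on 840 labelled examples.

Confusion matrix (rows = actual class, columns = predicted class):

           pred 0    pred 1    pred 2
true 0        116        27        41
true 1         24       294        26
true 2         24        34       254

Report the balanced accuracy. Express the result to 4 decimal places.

0.7664

Balanced accuracy = mean of per-class recall.
  0: recall = 116/184 = 0.63043
  1: recall = 294/344 = 0.85465
  2: recall = 254/312 = 0.81410
Mean = (0.63043 + 0.85465 + 0.81410) / 3 = 0.7664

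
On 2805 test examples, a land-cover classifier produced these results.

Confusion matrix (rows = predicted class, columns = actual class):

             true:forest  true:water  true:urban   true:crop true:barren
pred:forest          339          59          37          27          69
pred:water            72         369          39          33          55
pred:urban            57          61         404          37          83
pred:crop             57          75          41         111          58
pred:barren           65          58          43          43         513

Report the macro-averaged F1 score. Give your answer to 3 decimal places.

0.591

Per-class F1 score (2·TP/(2·TP+FP+FN)):
  forest: TP=339, FP=59+37+27+69=192, FN=72+57+57+65=251 → 678/1121 = 0.6048
  water: TP=369, FP=72+39+33+55=199, FN=59+61+75+58=253 → 738/1190 = 0.6202
  urban: TP=404, FP=57+61+37+83=238, FN=37+39+41+43=160 → 808/1206 = 0.6700
  crop: TP=111, FP=57+75+41+58=231, FN=27+33+37+43=140 → 222/593 = 0.3744
  barren: TP=513, FP=65+58+43+43=209, FN=69+55+83+58=265 → 1026/1500 = 0.6840
Macro-F1 score = mean = (0.6048 + 0.6202 + 0.6700 + 0.3744 + 0.6840) / 5 = 0.591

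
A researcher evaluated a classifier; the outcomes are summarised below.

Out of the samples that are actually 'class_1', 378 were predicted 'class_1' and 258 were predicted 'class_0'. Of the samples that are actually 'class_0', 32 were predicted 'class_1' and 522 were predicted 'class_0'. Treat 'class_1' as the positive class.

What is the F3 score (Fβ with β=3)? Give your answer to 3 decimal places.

0.616

Fβ = (1+β²)·TP / ((1+β²)·TP + β²·FN + FP), with β²=9
= 10·378 / (10·378 + 9·258 + 32) = 0.616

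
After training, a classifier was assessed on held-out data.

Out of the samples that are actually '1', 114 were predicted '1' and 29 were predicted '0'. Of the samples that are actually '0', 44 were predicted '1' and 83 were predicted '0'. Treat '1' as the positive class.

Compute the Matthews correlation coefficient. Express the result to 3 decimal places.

0.457

MCC = (TP·TN − FP·FN) / √((TP+FP)(TP+FN)(TN+FP)(TN+FN))
Numerator = 114·83 − 44·29 = 8186
Denominator = √(158·143·127·112) = √321377056 = 17926.9924
MCC = 8186 / 17926.9924 = 0.457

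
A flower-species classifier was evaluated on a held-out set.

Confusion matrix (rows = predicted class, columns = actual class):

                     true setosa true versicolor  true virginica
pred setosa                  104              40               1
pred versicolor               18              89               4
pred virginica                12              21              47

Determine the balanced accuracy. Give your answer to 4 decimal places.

Balanced accuracy = mean of per-class recall.
  setosa: recall = 104/134 = 0.77612
  versicolor: recall = 89/150 = 0.59333
  virginica: recall = 47/52 = 0.90385
Mean = (0.77612 + 0.59333 + 0.90385) / 3 = 0.7578

0.7578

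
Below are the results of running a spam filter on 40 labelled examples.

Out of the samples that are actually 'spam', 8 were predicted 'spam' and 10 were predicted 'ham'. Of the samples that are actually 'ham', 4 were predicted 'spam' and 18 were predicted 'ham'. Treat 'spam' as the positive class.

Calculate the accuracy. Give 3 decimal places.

Accuracy = (TP+TN)/N = (8+18)/40 = 0.650

0.650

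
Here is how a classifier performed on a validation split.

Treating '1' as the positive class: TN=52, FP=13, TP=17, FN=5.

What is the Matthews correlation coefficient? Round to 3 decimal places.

MCC = (TP·TN − FP·FN) / √((TP+FP)(TP+FN)(TN+FP)(TN+FN))
Numerator = 17·52 − 13·5 = 819
Denominator = √(30·22·65·57) = √2445300 = 1563.7455
MCC = 819 / 1563.7455 = 0.524

0.524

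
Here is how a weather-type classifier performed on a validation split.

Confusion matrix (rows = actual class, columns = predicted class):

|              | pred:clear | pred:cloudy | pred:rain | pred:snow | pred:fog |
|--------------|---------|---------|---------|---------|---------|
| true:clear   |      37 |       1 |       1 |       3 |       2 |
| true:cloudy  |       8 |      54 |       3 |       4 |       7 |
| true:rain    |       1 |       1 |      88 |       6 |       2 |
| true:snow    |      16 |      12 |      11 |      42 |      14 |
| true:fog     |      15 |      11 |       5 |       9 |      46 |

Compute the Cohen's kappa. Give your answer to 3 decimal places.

0.585

Observed agreement pₒ = trace/N = 267/399 = 0.6692
Expected agreement pₑ = Σ (rowᵢ·colᵢ)/N² = (44·77 + 76·79 + 98·108 + 95·64 + 86·71)/399² = 0.2020
κ = (pₒ − pₑ)/(1 − pₑ) = (0.6692 − 0.2020)/(1 − 0.2020) = 0.585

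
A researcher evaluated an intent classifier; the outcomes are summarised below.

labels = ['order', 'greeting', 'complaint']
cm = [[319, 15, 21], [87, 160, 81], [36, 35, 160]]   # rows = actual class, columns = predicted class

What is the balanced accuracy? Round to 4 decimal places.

Balanced accuracy = mean of per-class recall.
  order: recall = 319/355 = 0.89859
  greeting: recall = 160/328 = 0.48780
  complaint: recall = 160/231 = 0.69264
Mean = (0.89859 + 0.48780 + 0.69264) / 3 = 0.6930

0.6930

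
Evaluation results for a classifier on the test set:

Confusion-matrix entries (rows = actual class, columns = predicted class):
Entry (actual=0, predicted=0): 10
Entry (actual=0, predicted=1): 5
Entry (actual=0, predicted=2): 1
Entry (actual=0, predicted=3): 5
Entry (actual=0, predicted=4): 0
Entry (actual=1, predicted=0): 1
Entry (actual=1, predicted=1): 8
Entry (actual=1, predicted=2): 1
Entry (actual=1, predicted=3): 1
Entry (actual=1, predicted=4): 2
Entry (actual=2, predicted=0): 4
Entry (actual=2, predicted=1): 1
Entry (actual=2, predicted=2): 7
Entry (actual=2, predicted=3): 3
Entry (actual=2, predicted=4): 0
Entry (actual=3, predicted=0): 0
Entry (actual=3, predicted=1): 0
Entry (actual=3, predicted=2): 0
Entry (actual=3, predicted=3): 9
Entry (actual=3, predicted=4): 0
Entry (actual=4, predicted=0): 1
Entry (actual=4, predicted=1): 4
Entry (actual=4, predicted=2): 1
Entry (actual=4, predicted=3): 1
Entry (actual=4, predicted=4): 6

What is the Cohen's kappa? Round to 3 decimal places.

0.456

Observed agreement pₒ = trace/N = 40/71 = 0.5634
Expected agreement pₑ = Σ (rowᵢ·colᵢ)/N² = (21·16 + 13·18 + 15·10 + 9·19 + 13·8)/71² = 0.1974
κ = (pₒ − pₑ)/(1 − pₑ) = (0.5634 − 0.1974)/(1 − 0.1974) = 0.456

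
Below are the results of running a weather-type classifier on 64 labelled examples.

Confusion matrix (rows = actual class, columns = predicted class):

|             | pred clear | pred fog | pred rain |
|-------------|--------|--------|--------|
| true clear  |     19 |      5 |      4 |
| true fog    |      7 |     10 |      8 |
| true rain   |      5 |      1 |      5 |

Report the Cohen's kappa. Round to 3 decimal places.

0.273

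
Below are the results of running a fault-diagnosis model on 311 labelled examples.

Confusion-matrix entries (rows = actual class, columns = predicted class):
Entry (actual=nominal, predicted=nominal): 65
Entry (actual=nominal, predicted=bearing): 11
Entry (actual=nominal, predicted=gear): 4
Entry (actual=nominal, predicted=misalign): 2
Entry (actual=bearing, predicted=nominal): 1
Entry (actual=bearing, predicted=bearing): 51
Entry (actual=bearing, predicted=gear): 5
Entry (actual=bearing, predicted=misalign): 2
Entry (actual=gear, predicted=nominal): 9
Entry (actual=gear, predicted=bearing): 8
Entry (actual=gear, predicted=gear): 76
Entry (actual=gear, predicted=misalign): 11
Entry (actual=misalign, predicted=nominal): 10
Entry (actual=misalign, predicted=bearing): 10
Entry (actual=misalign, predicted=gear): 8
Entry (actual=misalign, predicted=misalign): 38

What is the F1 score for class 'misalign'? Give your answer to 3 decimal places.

0.639

Treat 'misalign' as positive and all other classes as negative.
F1 score = 2·TP/(2·TP+FP+FN).
misalign: TP=38, FP=2+2+11=15, FN=10+10+8=28 → 76/119 = 0.6387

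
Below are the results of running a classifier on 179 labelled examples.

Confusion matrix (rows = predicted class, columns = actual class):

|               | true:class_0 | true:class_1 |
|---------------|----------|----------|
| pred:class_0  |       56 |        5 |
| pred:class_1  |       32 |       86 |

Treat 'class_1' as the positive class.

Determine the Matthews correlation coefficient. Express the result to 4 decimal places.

0.6133

MCC = (TP·TN − FP·FN) / √((TP+FP)(TP+FN)(TN+FP)(TN+FN))
Numerator = 86·56 − 32·5 = 4656
Denominator = √(118·91·88·61) = √57641584 = 7592.2055
MCC = 4656 / 7592.2055 = 0.6133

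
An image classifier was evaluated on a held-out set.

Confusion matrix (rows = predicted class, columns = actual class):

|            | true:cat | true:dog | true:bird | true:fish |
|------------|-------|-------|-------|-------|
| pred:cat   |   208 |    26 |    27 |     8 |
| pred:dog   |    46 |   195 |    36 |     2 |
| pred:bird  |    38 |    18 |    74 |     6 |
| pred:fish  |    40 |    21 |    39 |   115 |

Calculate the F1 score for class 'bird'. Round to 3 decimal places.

One-vs-rest for 'bird': TP = diagonal; FP = other classes predicted 'bird'; FN = 'bird' predicted as other.
F1 score = 2·TP/(2·TP+FP+FN).
bird: TP=74, FP=38+18+6=62, FN=27+36+39=102 → 148/312 = 0.4744

0.474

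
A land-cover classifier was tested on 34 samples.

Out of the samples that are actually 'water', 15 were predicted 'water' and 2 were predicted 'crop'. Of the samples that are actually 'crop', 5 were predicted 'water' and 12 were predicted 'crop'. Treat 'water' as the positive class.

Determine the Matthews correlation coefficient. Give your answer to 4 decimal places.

MCC = (TP·TN − FP·FN) / √((TP+FP)(TP+FN)(TN+FP)(TN+FN))
Numerator = 15·12 − 5·2 = 170
Denominator = √(20·17·17·14) = √80920 = 284.4644
MCC = 170 / 284.4644 = 0.5976

0.5976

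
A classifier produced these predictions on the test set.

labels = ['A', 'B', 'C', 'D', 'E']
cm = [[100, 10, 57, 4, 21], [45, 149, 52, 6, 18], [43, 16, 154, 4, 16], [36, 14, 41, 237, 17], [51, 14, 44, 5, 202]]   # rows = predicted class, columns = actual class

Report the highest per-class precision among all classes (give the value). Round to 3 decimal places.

0.687

Per-class precision (TP/(TP+FP)):
  A: TP=100, FP=10+57+4+21=92 → 100/192 = 0.5208
  B: TP=149, FP=45+52+6+18=121 → 149/270 = 0.5519
  C: TP=154, FP=43+16+4+16=79 → 154/233 = 0.6609
  D: TP=237, FP=36+14+41+17=108 → 237/345 = 0.6870
  E: TP=202, FP=51+14+44+5=114 → 202/316 = 0.6392
Highest is class 'D' with precision = 0.687.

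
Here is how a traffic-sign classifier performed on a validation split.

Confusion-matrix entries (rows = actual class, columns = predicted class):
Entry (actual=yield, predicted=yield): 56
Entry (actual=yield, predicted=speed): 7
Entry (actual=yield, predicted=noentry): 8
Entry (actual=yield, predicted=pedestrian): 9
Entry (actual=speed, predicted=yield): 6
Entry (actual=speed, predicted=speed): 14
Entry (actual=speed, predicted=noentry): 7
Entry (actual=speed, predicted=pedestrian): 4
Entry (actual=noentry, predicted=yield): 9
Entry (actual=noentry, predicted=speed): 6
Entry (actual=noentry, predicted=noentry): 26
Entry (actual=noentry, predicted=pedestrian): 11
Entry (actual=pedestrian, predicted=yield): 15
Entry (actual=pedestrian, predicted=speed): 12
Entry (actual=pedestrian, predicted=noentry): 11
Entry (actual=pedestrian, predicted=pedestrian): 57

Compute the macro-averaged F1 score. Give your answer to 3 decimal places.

0.556

Per-class F1 score (2·TP/(2·TP+FP+FN)):
  yield: TP=56, FP=6+9+15=30, FN=7+8+9=24 → 112/166 = 0.6747
  speed: TP=14, FP=7+6+12=25, FN=6+7+4=17 → 28/70 = 0.4000
  noentry: TP=26, FP=8+7+11=26, FN=9+6+11=26 → 52/104 = 0.5000
  pedestrian: TP=57, FP=9+4+11=24, FN=15+12+11=38 → 114/176 = 0.6477
Macro-F1 score = mean = (0.6747 + 0.4000 + 0.5000 + 0.6477) / 4 = 0.556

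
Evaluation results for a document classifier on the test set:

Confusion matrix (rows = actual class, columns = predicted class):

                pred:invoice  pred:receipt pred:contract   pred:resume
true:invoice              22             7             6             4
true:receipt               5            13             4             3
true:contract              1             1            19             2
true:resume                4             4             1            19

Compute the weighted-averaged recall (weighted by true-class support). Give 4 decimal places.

Per-class recall (TP/(TP+FN)):
  invoice: TP=22, FN=7+6+4=17 → 22/39 = 0.56410
  receipt: TP=13, FN=5+4+3=12 → 13/25 = 0.52000
  contract: TP=19, FN=1+1+2=4 → 19/23 = 0.82609
  resume: TP=19, FN=4+4+1=9 → 19/28 = 0.67857
Weighted-recall = Σ (supportᵢ/N)·recallᵢ with N=115: (39/115)·0.56410 + (25/115)·0.52000 + (23/115)·0.82609 + (28/115)·0.67857 = 0.6348

0.6348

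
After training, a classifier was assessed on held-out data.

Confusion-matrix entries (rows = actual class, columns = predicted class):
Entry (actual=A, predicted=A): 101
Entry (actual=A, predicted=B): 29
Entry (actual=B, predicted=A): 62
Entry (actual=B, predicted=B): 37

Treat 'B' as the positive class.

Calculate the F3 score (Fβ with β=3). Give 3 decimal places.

Fβ = (1+β²)·TP / ((1+β²)·TP + β²·FN + FP), with β²=9
= 10·37 / (10·37 + 9·62 + 29) = 0.387

0.387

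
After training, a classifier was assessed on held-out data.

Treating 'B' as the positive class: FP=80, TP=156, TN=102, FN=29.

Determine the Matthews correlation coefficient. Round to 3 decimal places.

0.421

MCC = (TP·TN − FP·FN) / √((TP+FP)(TP+FN)(TN+FP)(TN+FN))
Numerator = 156·102 − 80·29 = 13592
Denominator = √(236·185·182·131) = √1040941720 = 32263.6284
MCC = 13592 / 32263.6284 = 0.421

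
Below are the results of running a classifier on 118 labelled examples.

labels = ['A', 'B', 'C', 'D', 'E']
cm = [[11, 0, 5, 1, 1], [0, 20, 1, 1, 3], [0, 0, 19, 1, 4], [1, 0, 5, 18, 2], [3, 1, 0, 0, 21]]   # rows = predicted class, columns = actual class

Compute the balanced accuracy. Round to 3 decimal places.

Balanced accuracy = mean of per-class recall.
  A: recall = 11/15 = 0.7333
  B: recall = 20/21 = 0.9524
  C: recall = 19/30 = 0.6333
  D: recall = 18/21 = 0.8571
  E: recall = 21/31 = 0.6774
Mean = (0.7333 + 0.9524 + 0.6333 + 0.8571 + 0.6774) / 5 = 0.771

0.771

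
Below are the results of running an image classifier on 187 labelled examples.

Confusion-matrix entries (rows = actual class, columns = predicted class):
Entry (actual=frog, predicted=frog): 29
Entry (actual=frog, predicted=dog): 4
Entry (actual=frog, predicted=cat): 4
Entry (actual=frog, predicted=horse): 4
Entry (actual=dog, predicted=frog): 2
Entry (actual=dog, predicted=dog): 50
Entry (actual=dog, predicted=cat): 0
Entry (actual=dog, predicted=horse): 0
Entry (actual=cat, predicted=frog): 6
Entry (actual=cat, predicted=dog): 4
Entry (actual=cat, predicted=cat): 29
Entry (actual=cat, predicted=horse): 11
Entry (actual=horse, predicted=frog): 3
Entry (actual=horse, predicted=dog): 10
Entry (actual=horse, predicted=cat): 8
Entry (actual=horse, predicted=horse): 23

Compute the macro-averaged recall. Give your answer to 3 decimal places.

Per-class recall (TP/(TP+FN)):
  frog: TP=29, FN=4+4+4=12 → 29/41 = 0.7073
  dog: TP=50, FN=2+0+0=2 → 50/52 = 0.9615
  cat: TP=29, FN=6+4+11=21 → 29/50 = 0.5800
  horse: TP=23, FN=3+10+8=21 → 23/44 = 0.5227
Macro-recall = mean = (0.7073 + 0.9615 + 0.5800 + 0.5227) / 4 = 0.693

0.693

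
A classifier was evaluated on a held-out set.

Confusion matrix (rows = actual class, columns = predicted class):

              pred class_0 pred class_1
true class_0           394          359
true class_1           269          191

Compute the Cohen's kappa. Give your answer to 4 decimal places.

-0.0593

Observed agreement pₒ = trace/N = 585/1213 = 0.48228
Expected agreement pₑ = Σ (rowᵢ·colᵢ)/N² = (753·663 + 460·550)/1213² = 0.51125
κ = (pₒ − pₑ)/(1 − pₑ) = (0.48228 − 0.51125)/(1 − 0.51125) = -0.0593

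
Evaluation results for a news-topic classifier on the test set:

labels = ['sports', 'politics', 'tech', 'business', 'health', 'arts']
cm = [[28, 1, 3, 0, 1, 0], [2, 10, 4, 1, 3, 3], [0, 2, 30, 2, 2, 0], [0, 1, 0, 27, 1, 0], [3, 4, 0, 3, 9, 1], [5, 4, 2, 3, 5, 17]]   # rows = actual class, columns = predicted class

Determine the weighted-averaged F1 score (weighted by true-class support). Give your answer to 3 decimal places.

0.675

Per-class F1 score (2·TP/(2·TP+FP+FN)):
  sports: TP=28, FP=2+0+0+3+5=10, FN=1+3+0+1+0=5 → 56/71 = 0.7887
  politics: TP=10, FP=1+2+1+4+4=12, FN=2+4+1+3+3=13 → 20/45 = 0.4444
  tech: TP=30, FP=3+4+0+0+2=9, FN=0+2+2+2+0=6 → 60/75 = 0.8000
  business: TP=27, FP=0+1+2+3+3=9, FN=0+1+0+1+0=2 → 54/65 = 0.8308
  health: TP=9, FP=1+3+2+1+5=12, FN=3+4+0+3+1=11 → 18/41 = 0.4390
  arts: TP=17, FP=0+3+0+0+1=4, FN=5+4+2+3+5=19 → 34/57 = 0.5965
Weighted-F1 score = Σ (supportᵢ/N)·F1 scoreᵢ with N=177: (33/177)·0.7887 + (23/177)·0.4444 + (36/177)·0.8000 + (29/177)·0.8308 + (20/177)·0.4390 + (36/177)·0.5965 = 0.675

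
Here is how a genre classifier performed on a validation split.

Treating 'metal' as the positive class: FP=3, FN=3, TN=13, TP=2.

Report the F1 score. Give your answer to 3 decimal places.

Precision = TP/(TP+FP) = 2/5 = 0.4000
Recall = TP/(TP+FN) = 2/5 = 0.4000
F1 = 2·TP/(2·TP+FP+FN) = 4/10 = 0.400

0.400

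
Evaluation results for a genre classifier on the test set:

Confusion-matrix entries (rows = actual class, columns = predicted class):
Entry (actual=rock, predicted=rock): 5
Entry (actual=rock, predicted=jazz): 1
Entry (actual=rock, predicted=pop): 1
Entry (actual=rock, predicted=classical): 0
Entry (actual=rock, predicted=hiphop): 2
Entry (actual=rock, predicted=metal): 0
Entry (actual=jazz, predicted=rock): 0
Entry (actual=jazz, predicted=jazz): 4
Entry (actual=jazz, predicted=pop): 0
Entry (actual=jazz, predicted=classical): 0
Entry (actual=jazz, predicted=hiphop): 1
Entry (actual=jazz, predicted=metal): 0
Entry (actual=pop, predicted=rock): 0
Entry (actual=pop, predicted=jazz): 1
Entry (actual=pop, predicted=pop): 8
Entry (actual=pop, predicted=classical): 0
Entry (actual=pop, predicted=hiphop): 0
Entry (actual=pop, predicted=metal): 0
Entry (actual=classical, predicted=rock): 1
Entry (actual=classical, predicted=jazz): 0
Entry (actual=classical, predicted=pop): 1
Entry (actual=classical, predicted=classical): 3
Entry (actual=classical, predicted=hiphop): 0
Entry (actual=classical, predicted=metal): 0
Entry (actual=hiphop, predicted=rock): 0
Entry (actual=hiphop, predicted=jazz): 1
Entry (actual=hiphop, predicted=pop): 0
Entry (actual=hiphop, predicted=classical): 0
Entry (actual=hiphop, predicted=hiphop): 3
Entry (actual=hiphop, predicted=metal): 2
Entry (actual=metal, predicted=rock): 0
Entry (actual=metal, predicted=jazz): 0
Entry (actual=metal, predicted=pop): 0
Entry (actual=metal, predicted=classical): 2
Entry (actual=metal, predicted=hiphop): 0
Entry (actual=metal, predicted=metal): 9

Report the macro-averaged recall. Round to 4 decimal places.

Per-class recall (TP/(TP+FN)):
  rock: TP=5, FN=1+1+0+2+0=4 → 5/9 = 0.55556
  jazz: TP=4, FN=0+0+0+1+0=1 → 4/5 = 0.80000
  pop: TP=8, FN=0+1+0+0+0=1 → 8/9 = 0.88889
  classical: TP=3, FN=1+0+1+0+0=2 → 3/5 = 0.60000
  hiphop: TP=3, FN=0+1+0+0+2=3 → 3/6 = 0.50000
  metal: TP=9, FN=0+0+0+2+0=2 → 9/11 = 0.81818
Macro-recall = mean = (0.55556 + 0.80000 + 0.88889 + 0.60000 + 0.50000 + 0.81818) / 6 = 0.6938

0.6938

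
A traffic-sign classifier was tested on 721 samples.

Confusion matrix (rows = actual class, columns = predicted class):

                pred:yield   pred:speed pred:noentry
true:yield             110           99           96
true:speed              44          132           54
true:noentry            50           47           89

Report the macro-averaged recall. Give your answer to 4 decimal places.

0.4710

Per-class recall (TP/(TP+FN)):
  yield: TP=110, FN=99+96=195 → 110/305 = 0.36066
  speed: TP=132, FN=44+54=98 → 132/230 = 0.57391
  noentry: TP=89, FN=50+47=97 → 89/186 = 0.47849
Macro-recall = mean = (0.36066 + 0.57391 + 0.47849) / 3 = 0.4710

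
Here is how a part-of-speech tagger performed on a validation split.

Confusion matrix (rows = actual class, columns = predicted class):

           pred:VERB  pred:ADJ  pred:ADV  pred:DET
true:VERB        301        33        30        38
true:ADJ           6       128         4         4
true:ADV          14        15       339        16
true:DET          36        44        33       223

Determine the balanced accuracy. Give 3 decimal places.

0.799

Balanced accuracy = mean of per-class recall.
  VERB: recall = 301/402 = 0.7488
  ADJ: recall = 128/142 = 0.9014
  ADV: recall = 339/384 = 0.8828
  DET: recall = 223/336 = 0.6637
Mean = (0.7488 + 0.9014 + 0.8828 + 0.6637) / 4 = 0.799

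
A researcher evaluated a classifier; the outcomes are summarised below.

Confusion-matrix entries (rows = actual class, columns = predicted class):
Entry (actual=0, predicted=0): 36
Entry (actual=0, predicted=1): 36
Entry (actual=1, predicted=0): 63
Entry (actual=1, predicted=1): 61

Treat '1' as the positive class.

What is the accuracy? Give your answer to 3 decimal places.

Accuracy = (TP+TN)/N = (61+36)/196 = 0.495

0.495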